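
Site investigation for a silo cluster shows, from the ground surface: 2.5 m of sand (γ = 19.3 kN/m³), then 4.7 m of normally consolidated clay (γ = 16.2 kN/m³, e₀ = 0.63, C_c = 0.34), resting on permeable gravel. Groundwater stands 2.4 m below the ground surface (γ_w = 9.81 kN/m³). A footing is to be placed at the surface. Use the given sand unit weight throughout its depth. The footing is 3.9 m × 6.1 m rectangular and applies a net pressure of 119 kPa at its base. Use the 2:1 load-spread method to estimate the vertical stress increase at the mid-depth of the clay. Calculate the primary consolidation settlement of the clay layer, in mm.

Mid-depth of clay below the ground surface: z = 2.5 + 4.7/2 = 4.85 m.
Total vertical stress at mid-clay: σ_v = 19.3×2.5 + 16.2×2.35 = 86.32 kPa.
Pore pressure: u = 9.81×(4.85 − 2.4) = 24.035 kPa.
Initial effective stress: σ'_0 = σ_v − u = 86.32 − 24.035 = 62.285 kPa.
Stress increase at mid-clay by the 2:1 spreading method:
Δσ = qBL/((B+z)(L+z)) = 119×3.9×6.1/((3.9+4.85)(6.1+4.85)) = 29.547 kPa
Final effective stress: σ'_f = σ'_0 + Δσ = 62.285 + 29.547 = 91.832 kPa.
Normally consolidated clay, so the full stress increment lies on the virgin compression line:
S_c = C_c·H/(1+e₀)·log₁₀(σ'_f/σ'_0) = 0.34×4.7/(1+0.63)×log₁₀(91.832/62.285)
    = 0.98037 × 0.16861 = 0.1653 m

S_c ≈ 165 mm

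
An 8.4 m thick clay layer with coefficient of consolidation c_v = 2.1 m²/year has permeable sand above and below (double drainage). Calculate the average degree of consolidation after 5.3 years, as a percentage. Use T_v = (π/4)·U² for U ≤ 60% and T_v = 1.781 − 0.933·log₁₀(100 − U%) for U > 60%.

U ≈ 82.9 %

Drainage path length: H_d = H/2 = 4.2 m (double drainage).
T_v = c_v·t/H_d² = 2.1×5.3/4.2² = 0.63095.
T_v = 0.63095 corresponds to the U > 60% branch:
U = 1 − 10^((1.781 − T_v)/0.933)/100 = 0.8291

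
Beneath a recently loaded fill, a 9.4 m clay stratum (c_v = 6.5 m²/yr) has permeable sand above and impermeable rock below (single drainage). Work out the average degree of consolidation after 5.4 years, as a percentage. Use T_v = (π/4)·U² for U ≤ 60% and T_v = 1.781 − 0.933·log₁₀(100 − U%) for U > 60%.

Drainage path length: H_d = H = 9.4 m (single drainage).
T_v = c_v·t/H_d² = 6.5×5.4/9.4² = 0.39724.
T_v = 0.39724 corresponds to the U > 60% branch:
U = 1 − 10^((1.781 − T_v)/0.933)/100 = 0.6958

U ≈ 69.6 %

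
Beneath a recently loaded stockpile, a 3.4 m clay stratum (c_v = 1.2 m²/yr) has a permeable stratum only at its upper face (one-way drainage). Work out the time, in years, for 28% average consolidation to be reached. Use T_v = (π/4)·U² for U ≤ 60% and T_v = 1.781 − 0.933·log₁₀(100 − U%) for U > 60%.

t ≈ 0.593 years

Drainage path length: H_d = H = 3.4 m (single drainage).
U ≤ 60%: T_v = (π/4)·U² = (π/4)×0.28² = 0.061575.
t = T_v·H_d²/c_v = 0.061575×3.4²/1.2 = 0.5932 years.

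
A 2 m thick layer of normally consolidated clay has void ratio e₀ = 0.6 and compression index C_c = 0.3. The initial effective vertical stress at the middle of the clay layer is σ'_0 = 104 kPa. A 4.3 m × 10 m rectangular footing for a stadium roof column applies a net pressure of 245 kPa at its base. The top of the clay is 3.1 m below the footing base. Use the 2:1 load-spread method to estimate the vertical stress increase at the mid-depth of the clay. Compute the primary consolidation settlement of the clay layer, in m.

Mid-depth of clay below the footing base: z = 3.1 + 2/2 = 4.1 m.
Stress increase at mid-clay by the 2:1 spreading method:
Δσ = qBL/((B+z)(L+z)) = 245×4.3×10/((4.3+4.1)(10+4.1)) = 88.948 kPa
Final effective stress: σ'_f = σ'_0 + Δσ = 104 + 88.948 = 192.95 kPa.
Normally consolidated clay, so the full stress increment lies on the virgin compression line:
S_c = C_c·H/(1+e₀)·log₁₀(σ'_f/σ'_0) = 0.3×2/(1+0.6)×log₁₀(192.95/104)
    = 0.375 × 0.26841 = 0.1007 m

S_c ≈ 0.101 m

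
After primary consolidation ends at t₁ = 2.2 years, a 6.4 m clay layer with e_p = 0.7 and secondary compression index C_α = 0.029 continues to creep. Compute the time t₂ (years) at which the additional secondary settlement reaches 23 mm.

S_s = C_α·H/(1+e_p)·log₁₀(t₂/t₁) ⇒ log₁₀(t₂/t₁) = S_s·(1+e_p)/(C_α·H).
log₁₀(t₂/t₁) = 0.023 × (1+0.7) / (0.029×6.4) = 0.2107
t₂ = t₁ × 10^0.2107 = 2.2 × 1.624 = 3.573 years

t₂ ≈ 3.57 years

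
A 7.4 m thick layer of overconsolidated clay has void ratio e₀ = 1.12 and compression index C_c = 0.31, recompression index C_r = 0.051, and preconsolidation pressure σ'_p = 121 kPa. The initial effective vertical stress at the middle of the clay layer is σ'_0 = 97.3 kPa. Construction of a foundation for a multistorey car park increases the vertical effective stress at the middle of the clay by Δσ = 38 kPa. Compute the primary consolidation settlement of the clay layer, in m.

S_c ≈ 0.0693 m

Final effective stress: σ'_f = 97.3 + 38 = 135.3 kPa.
σ'_f = 135.3 > σ'_p = 121 kPa, so the stress path crosses the preconsolidation pressure — recompression up to σ'_p, then virgin compression beyond:
S_c = H/(1+e₀)·[C_r·log₁₀(σ'_p/σ'_0) + C_c·log₁₀(σ'_f/σ'_p)]
    = 7.4/2.12 × [0.051×log₁₀(121/97.3) + 0.31×log₁₀(135.3/121)]
    = 3.4906 × [0.0048283 + 0.015039] = 0.06935 m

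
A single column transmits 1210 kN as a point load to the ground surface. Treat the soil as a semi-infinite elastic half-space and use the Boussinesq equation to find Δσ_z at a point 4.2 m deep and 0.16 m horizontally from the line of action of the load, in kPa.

Boussinesq vertical stress below a point load on an elastic half-space:
Δσ_z = 3P/(2πz²) · [1 + (r/z)²]^(−5/2)
r/z = 0.16/4.2 = 0.038095; [1+(r/z)²]^(−5/2) = 0.99638.
Δσ_z = 3×1210/(2π×4.2²) × 0.99638 = 32.751 × 0.99638 = 32.63 kPa

Δσ_z ≈ 32.6 kPa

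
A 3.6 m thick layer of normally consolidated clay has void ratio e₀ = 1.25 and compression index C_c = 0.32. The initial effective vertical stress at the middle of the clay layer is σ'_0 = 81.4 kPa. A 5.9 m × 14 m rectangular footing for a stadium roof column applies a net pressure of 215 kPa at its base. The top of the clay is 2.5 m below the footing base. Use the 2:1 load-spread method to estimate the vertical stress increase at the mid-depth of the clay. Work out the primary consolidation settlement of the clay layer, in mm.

S_c ≈ 172 mm

Mid-depth of clay below the footing base: z = 2.5 + 3.6/2 = 4.3 m.
Stress increase at mid-clay by the 2:1 spreading method:
Δσ = qBL/((B+z)(L+z)) = 215×5.9×14/((5.9+4.3)(14+4.3)) = 95.141 kPa
Final effective stress: σ'_f = σ'_0 + Δσ = 81.4 + 95.141 = 176.54 kPa.
Normally consolidated clay, so the full stress increment lies on the virgin compression line:
S_c = C_c·H/(1+e₀)·log₁₀(σ'_f/σ'_0) = 0.32×3.6/(1+1.25)×log₁₀(176.54/81.4)
    = 0.512 × 0.33622 = 0.1721 m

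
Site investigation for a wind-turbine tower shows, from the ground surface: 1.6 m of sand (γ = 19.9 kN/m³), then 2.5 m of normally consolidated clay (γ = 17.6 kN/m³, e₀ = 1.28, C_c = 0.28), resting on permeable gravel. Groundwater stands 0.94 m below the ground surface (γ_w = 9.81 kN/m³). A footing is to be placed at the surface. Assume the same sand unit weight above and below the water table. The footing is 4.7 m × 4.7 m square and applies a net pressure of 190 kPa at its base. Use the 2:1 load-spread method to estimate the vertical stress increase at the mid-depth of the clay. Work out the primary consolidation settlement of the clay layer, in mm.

S_c ≈ 151 mm

Mid-depth of clay below the ground surface: z = 1.6 + 2.5/2 = 2.85 m.
Total vertical stress at mid-clay: σ_v = 19.9×1.6 + 17.6×1.25 = 53.84 kPa.
Pore pressure: u = 9.81×(2.85 − 0.94) = 18.737 kPa.
Initial effective stress: σ'_0 = σ_v − u = 53.84 − 18.737 = 35.103 kPa.
Stress increase at mid-clay by the 2:1 spreading method:
Δσ = qBL/((B+z)(L+z)) = 190×4.7×4.7/((4.7+2.85)(4.7+2.85)) = 73.63 kPa
Final effective stress: σ'_f = σ'_0 + Δσ = 35.103 + 73.63 = 108.73 kPa.
Normally consolidated clay, so the full stress increment lies on the virgin compression line:
S_c = C_c·H/(1+e₀)·log₁₀(σ'_f/σ'_0) = 0.28×2.5/(1+1.28)×log₁₀(108.73/35.103)
    = 0.30702 × 0.49101 = 0.1507 m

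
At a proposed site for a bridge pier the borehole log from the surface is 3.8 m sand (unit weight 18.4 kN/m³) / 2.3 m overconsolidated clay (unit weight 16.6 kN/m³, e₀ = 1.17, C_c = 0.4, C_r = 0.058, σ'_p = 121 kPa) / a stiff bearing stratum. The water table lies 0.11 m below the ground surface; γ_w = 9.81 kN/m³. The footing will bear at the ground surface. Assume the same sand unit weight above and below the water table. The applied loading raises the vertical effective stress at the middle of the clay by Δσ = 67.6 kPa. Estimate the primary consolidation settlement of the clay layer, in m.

Mid-depth of clay below the ground surface: z = 3.8 + 2.3/2 = 4.95 m.
Total vertical stress at mid-clay: σ_v = 18.4×3.8 + 16.6×1.15 = 89.01 kPa.
Pore pressure: u = 9.81×(4.95 − 0.11) = 47.48 kPa.
Initial effective stress: σ'_0 = σ_v − u = 89.01 − 47.48 = 41.53 kPa.
Final effective stress: σ'_f = 41.53 + 67.6 = 109.13 kPa.
σ'_f = 109.13 ≤ σ'_p = 121 kPa, so the clay remains overconsolidated and only the recompression index applies:
S_c = C_r·H/(1+e₀)·log₁₀(σ'_f/σ'_0) = 0.058×2.3/2.17×log₁₀(109.13/41.53)
    = 0.061474 × 0.41958 = 0.02579 m

S_c ≈ 0.0258 m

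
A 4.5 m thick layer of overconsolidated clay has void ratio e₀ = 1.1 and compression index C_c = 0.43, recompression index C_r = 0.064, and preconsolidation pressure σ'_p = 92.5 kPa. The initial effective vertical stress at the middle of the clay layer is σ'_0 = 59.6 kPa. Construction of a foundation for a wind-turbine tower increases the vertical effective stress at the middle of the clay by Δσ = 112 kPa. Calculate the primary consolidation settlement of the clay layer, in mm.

Final effective stress: σ'_f = 59.6 + 112 = 171.6 kPa.
σ'_f = 171.6 > σ'_p = 92.5 kPa, so the stress path crosses the preconsolidation pressure — recompression up to σ'_p, then virgin compression beyond:
S_c = H/(1+e₀)·[C_r·log₁₀(σ'_p/σ'_0) + C_c·log₁₀(σ'_f/σ'_p)]
    = 4.5/2.1 × [0.064×log₁₀(92.5/59.6) + 0.43×log₁₀(171.6/92.5)]
    = 2.1429 × [0.012217 + 0.1154] = 0.2735 m

S_c ≈ 273 mm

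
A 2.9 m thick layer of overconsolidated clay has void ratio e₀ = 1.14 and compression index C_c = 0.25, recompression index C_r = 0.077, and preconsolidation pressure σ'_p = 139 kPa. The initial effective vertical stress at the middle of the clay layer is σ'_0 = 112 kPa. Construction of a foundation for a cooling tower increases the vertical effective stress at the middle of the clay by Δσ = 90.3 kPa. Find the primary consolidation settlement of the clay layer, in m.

S_c ≈ 0.065 m

Final effective stress: σ'_f = 112 + 90.3 = 202.3 kPa.
σ'_f = 202.3 > σ'_p = 139 kPa, so the stress path crosses the preconsolidation pressure — recompression up to σ'_p, then virgin compression beyond:
S_c = H/(1+e₀)·[C_r·log₁₀(σ'_p/σ'_0) + C_c·log₁₀(σ'_f/σ'_p)]
    = 2.9/2.14 × [0.077×log₁₀(139/112) + 0.25×log₁₀(202.3/139)]
    = 1.3551 × [0.0072224 + 0.040745] = 0.065 m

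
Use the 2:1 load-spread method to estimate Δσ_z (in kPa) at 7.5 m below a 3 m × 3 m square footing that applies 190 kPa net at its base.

Δσ_z ≈ 15.5 kPa

By the 2:1 method the load spreads at 1 horizontal : 2 vertical, so at depth z the loaded area has grown by z in each plan dimension:
Δσ = qBL/((B+z)(L+z)) = 190×3×3/((3+7.5)(3+7.5)) = 15.51 kPa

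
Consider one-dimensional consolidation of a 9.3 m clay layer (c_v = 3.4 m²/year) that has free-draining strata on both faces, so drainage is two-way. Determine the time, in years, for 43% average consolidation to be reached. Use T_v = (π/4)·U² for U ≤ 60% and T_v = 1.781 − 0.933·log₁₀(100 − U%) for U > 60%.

t ≈ 0.924 years

Drainage path length: H_d = H/2 = 4.65 m (double drainage).
U ≤ 60%: T_v = (π/4)·U² = (π/4)×0.43² = 0.14522.
t = T_v·H_d²/c_v = 0.14522×4.65²/3.4 = 0.9235 years.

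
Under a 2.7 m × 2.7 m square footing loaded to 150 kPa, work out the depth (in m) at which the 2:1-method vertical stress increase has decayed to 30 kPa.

z ≈ 3.34 m

2:1 spreading — at depth z the loaded area has grown by z in each plan dimension:
qB²/(B+z)² = Δσ_z ⇒ z = B(√(q/Δσ_z) − 1) = 2.7×(√(150/30) − 1) = 3.337 m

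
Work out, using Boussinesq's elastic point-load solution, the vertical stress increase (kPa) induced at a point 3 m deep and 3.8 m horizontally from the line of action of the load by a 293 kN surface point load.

Boussinesq vertical stress below a point load on an elastic half-space:
Δσ_z = 3P/(2πz²) · [1 + (r/z)²]^(−5/2)
r/z = 3.8/3 = 1.2667; [1+(r/z)²]^(−5/2) = 0.091351.
Δσ_z = 3×293/(2π×3²) × 0.091351 = 15.544 × 0.091351 = 1.42 kPa

Δσ_z ≈ 1.42 kPa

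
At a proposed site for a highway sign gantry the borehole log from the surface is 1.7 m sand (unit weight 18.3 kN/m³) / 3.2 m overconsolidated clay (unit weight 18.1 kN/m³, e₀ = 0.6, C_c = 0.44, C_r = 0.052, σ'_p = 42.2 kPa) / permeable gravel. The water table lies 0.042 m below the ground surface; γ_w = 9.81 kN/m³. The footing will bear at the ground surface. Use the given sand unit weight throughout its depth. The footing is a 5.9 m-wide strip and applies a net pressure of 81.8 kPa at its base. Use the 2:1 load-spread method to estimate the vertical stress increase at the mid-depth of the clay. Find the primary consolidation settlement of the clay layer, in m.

S_c ≈ 0.265 m

Mid-depth of clay below the ground surface: z = 1.7 + 3.2/2 = 3.3 m.
Total vertical stress at mid-clay: σ_v = 18.3×1.7 + 18.1×1.6 = 60.07 kPa.
Pore pressure: u = 9.81×(3.3 − 0.042) = 31.961 kPa.
Initial effective stress: σ'_0 = σ_v − u = 60.07 − 31.961 = 28.109 kPa.
Stress increase at mid-clay by the 2:1 spreading method:
Δσ = qB/(B+z) = 81.8×5.9/(5.9+3.3) = 52.459 kPa
Final effective stress: σ'_f = 28.109 + 52.459 = 80.568 kPa.
σ'_f = 80.568 > σ'_p = 42.2 kPa, so the stress path crosses the preconsolidation pressure — recompression up to σ'_p, then virgin compression beyond:
S_c = H/(1+e₀)·[C_r·log₁₀(σ'_p/σ'_0) + C_c·log₁₀(σ'_f/σ'_p)]
    = 3.2/1.6 × [0.052×log₁₀(42.2/28.109) + 0.44×log₁₀(80.568/42.2)]
    = 2 × [0.0091763 + 0.12357] = 0.2655 m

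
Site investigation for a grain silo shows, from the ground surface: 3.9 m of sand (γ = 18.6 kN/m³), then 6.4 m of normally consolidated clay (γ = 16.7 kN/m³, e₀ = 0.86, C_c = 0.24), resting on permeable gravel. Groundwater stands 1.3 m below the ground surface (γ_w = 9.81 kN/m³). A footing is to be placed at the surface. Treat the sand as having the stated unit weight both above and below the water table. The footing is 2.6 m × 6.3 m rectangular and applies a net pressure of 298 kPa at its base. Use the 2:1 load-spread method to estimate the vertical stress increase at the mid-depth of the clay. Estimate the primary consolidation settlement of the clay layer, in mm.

S_c ≈ 156 mm

Mid-depth of clay below the ground surface: z = 3.9 + 6.4/2 = 7.1 m.
Total vertical stress at mid-clay: σ_v = 18.6×3.9 + 16.7×3.2 = 125.98 kPa.
Pore pressure: u = 9.81×(7.1 − 1.3) = 56.898 kPa.
Initial effective stress: σ'_0 = σ_v − u = 125.98 − 56.898 = 69.082 kPa.
Stress increase at mid-clay by the 2:1 spreading method:
Δσ = qBL/((B+z)(L+z)) = 298×2.6×6.3/((2.6+7.1)(6.3+7.1)) = 37.554 kPa
Final effective stress: σ'_f = σ'_0 + Δσ = 69.082 + 37.554 = 106.64 kPa.
Normally consolidated clay, so the full stress increment lies on the virgin compression line:
S_c = C_c·H/(1+e₀)·log₁₀(σ'_f/σ'_0) = 0.24×6.4/(1+0.86)×log₁₀(106.64/69.082)
    = 0.82581 × 0.18856 = 0.1557 m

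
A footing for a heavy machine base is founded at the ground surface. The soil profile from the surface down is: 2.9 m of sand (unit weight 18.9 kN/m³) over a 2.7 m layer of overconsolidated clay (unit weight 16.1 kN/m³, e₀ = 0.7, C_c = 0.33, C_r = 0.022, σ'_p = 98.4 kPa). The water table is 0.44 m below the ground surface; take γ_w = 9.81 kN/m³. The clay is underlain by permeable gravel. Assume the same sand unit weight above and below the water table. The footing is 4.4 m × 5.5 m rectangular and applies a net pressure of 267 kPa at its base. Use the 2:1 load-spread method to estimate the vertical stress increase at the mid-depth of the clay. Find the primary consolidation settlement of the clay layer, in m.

Mid-depth of clay below the ground surface: z = 2.9 + 2.7/2 = 4.25 m.
Total vertical stress at mid-clay: σ_v = 18.9×2.9 + 16.1×1.35 = 76.545 kPa.
Pore pressure: u = 9.81×(4.25 − 0.44) = 37.376 kPa.
Initial effective stress: σ'_0 = σ_v − u = 76.545 − 37.376 = 39.169 kPa.
Stress increase at mid-clay by the 2:1 spreading method:
Δσ = qBL/((B+z)(L+z)) = 267×4.4×5.5/((4.4+4.25)(5.5+4.25)) = 76.614 kPa
Final effective stress: σ'_f = 39.169 + 76.614 = 115.78 kPa.
σ'_f = 115.78 > σ'_p = 98.4 kPa, so the stress path crosses the preconsolidation pressure — recompression up to σ'_p, then virgin compression beyond:
S_c = H/(1+e₀)·[C_r·log₁₀(σ'_p/σ'_0) + C_c·log₁₀(σ'_f/σ'_p)]
    = 2.7/1.7 × [0.022×log₁₀(98.4/39.169) + 0.33×log₁₀(115.78/98.4)]
    = 1.5882 × [0.0088012 + 0.023311] = 0.051 m

S_c ≈ 0.051 m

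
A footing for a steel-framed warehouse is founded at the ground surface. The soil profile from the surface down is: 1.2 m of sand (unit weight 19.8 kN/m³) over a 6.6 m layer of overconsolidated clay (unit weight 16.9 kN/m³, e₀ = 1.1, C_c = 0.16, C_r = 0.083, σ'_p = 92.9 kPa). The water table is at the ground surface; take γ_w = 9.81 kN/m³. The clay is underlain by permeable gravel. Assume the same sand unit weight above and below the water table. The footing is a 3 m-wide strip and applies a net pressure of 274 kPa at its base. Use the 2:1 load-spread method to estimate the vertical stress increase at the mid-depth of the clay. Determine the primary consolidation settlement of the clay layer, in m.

S_c ≈ 0.207 m

Mid-depth of clay below the ground surface: z = 1.2 + 6.6/2 = 4.5 m.
Total vertical stress at mid-clay: σ_v = 19.8×1.2 + 16.9×3.3 = 79.53 kPa.
Pore pressure: u = 9.81×(4.5 − 0) = 44.145 kPa.
Initial effective stress: σ'_0 = σ_v − u = 79.53 − 44.145 = 35.385 kPa.
Stress increase at mid-clay by the 2:1 spreading method:
Δσ = qB/(B+z) = 274×3/(3+4.5) = 109.6 kPa
Final effective stress: σ'_f = 35.385 + 109.6 = 144.98 kPa.
σ'_f = 144.98 > σ'_p = 92.9 kPa, so the stress path crosses the preconsolidation pressure — recompression up to σ'_p, then virgin compression beyond:
S_c = H/(1+e₀)·[C_r·log₁₀(σ'_p/σ'_0) + C_c·log₁₀(σ'_f/σ'_p)]
    = 6.6/2.1 × [0.083×log₁₀(92.9/35.385) + 0.16×log₁₀(144.98/92.9)]
    = 3.1429 × [0.034793 + 0.030927] = 0.2066 m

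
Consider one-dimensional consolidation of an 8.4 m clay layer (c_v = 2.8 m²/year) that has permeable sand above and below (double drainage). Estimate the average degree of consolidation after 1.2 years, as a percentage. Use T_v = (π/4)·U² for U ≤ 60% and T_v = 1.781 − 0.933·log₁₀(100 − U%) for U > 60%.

Drainage path length: H_d = H/2 = 4.2 m (double drainage).
T_v = c_v·t/H_d² = 2.8×1.2/4.2² = 0.19048.
T_v = 0.19048 corresponds to the U ≤ 60% branch:
U = √(4T_v/π) = 0.4925

U ≈ 49.2 %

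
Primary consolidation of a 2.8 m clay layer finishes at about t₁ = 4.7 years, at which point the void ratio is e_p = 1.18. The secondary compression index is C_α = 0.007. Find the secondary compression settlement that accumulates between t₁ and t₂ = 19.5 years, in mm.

S_s ≈ 5.56 mm

Secondary compression: S_s = C_α·H/(1+e_p)·log₁₀(t₂/t₁)
S_s = 0.007×2.8/(1+1.18)×log₁₀(19.5/4.7)
    = 0.008991 × 0.6179 = 0.005556 m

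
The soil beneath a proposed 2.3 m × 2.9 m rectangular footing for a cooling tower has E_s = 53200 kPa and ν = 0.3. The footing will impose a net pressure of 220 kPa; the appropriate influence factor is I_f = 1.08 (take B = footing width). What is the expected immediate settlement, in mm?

S_e ≈ 9.35 mm

Immediate (elastic) settlement: S_e = q·B·(1−ν²)/E_s · I_f.
S_e = 220 × 2.3 × (1 − 0.3²) / 53200 × 1.08
    = 220 × 2.3 × 0.91 / 53200 × 1.08
    = 0.009348 m = 9.348 mm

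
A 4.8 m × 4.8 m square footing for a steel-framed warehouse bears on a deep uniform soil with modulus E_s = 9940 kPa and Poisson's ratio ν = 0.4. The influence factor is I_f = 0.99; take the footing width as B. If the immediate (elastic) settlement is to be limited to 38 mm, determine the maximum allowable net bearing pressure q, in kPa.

q ≈ 94.6 kPa

S_e = q·B·(1−ν²)/E_s · I_f  ⇒  q = S_e·E_s / (B·(1−ν²)·I_f).
q = 0.038 × 9940 / (4.8 × 0.84 × 0.99) = 94.63 kPa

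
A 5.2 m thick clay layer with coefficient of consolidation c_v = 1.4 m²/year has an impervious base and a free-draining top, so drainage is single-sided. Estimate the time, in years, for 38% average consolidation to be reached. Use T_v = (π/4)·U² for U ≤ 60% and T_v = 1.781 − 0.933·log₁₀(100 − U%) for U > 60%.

t ≈ 2.19 years

Drainage path length: H_d = H = 5.2 m (single drainage).
U ≤ 60%: T_v = (π/4)·U² = (π/4)×0.38² = 0.11341.
t = T_v·H_d²/c_v = 0.11341×5.2²/1.4 = 2.19 years.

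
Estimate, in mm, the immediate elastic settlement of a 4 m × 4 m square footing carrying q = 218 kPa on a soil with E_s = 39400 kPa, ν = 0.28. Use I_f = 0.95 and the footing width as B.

S_e ≈ 19.4 mm

Immediate (elastic) settlement: S_e = q·B·(1−ν²)/E_s · I_f.
S_e = 218 × 4 × (1 − 0.28²) / 39400 × 0.95
    = 218 × 4 × 0.9216 / 39400 × 0.95
    = 0.01938 m = 19.38 mm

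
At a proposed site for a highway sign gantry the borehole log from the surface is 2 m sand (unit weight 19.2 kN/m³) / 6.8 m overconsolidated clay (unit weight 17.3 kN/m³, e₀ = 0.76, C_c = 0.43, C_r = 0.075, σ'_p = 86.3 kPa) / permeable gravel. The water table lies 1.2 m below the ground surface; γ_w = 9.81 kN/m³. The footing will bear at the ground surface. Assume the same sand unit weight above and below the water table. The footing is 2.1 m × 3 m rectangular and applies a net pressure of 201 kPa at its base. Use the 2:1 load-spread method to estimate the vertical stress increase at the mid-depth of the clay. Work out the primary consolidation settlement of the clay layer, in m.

S_c ≈ 0.0386 m

Mid-depth of clay below the ground surface: z = 2 + 6.8/2 = 5.4 m.
Total vertical stress at mid-clay: σ_v = 19.2×2 + 17.3×3.4 = 97.22 kPa.
Pore pressure: u = 9.81×(5.4 − 1.2) = 41.202 kPa.
Initial effective stress: σ'_0 = σ_v − u = 97.22 − 41.202 = 56.018 kPa.
Stress increase at mid-clay by the 2:1 spreading method:
Δσ = qBL/((B+z)(L+z)) = 201×2.1×3/((2.1+5.4)(3+5.4)) = 20.1 kPa
Final effective stress: σ'_f = 56.018 + 20.1 = 76.118 kPa.
σ'_f = 76.118 ≤ σ'_p = 86.3 kPa, so the clay remains overconsolidated and only the recompression index applies:
S_c = C_r·H/(1+e₀)·log₁₀(σ'_f/σ'_0) = 0.075×6.8/1.76×log₁₀(76.118/56.018)
    = 0.28977 × 0.13316 = 0.03859 m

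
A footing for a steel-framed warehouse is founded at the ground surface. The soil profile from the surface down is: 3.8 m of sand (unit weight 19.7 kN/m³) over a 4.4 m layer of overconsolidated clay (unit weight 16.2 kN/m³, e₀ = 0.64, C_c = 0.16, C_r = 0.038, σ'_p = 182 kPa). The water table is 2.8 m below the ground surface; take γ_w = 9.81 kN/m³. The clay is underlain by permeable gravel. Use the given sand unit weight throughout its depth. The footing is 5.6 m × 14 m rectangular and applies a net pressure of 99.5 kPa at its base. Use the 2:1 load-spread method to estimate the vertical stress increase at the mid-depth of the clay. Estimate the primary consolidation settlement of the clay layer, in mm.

Mid-depth of clay below the ground surface: z = 3.8 + 4.4/2 = 6 m.
Total vertical stress at mid-clay: σ_v = 19.7×3.8 + 16.2×2.2 = 110.5 kPa.
Pore pressure: u = 9.81×(6 − 2.8) = 31.392 kPa.
Initial effective stress: σ'_0 = σ_v − u = 110.5 − 31.392 = 79.108 kPa.
Stress increase at mid-clay by the 2:1 spreading method:
Δσ = qBL/((B+z)(L+z)) = 99.5×5.6×14/((5.6+6)(14+6)) = 33.624 kPa
Final effective stress: σ'_f = 79.108 + 33.624 = 112.73 kPa.
σ'_f = 112.73 ≤ σ'_p = 182 kPa, so the clay remains overconsolidated and only the recompression index applies:
S_c = C_r·H/(1+e₀)·log₁₀(σ'_f/σ'_0) = 0.038×4.4/1.64×log₁₀(112.73/79.108)
    = 0.10195 × 0.15382 = 0.01568 m

S_c ≈ 15.7 mm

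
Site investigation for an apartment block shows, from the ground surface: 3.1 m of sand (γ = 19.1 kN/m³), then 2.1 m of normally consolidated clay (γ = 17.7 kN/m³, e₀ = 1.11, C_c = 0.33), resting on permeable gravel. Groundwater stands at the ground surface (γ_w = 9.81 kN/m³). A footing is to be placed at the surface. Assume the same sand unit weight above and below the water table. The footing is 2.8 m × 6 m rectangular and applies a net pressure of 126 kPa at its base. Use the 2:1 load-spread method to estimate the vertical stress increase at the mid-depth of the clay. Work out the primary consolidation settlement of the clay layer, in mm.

S_c ≈ 84.6 mm

Mid-depth of clay below the ground surface: z = 3.1 + 2.1/2 = 4.15 m.
Total vertical stress at mid-clay: σ_v = 19.1×3.1 + 17.7×1.05 = 77.795 kPa.
Pore pressure: u = 9.81×(4.15 − 0) = 40.712 kPa.
Initial effective stress: σ'_0 = σ_v − u = 77.795 − 40.712 = 37.083 kPa.
Stress increase at mid-clay by the 2:1 spreading method:
Δσ = qBL/((B+z)(L+z)) = 126×2.8×6/((2.8+4.15)(6+4.15)) = 30.007 kPa
Final effective stress: σ'_f = σ'_0 + Δσ = 37.083 + 30.007 = 67.09 kPa.
Normally consolidated clay, so the full stress increment lies on the virgin compression line:
S_c = C_c·H/(1+e₀)·log₁₀(σ'_f/σ'_0) = 0.33×2.1/(1+1.11)×log₁₀(67.09/37.083)
    = 0.32844 × 0.25748 = 0.08457 m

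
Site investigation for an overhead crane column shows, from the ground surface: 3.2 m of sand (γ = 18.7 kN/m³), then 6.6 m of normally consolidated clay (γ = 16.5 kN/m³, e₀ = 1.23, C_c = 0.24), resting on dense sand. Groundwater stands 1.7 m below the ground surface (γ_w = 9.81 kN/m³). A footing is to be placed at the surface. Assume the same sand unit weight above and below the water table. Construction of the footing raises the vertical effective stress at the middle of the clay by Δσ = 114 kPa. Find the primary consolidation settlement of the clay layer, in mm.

Mid-depth of clay below the ground surface: z = 3.2 + 6.6/2 = 6.5 m.
Total vertical stress at mid-clay: σ_v = 18.7×3.2 + 16.5×3.3 = 114.29 kPa.
Pore pressure: u = 9.81×(6.5 − 1.7) = 47.088 kPa.
Initial effective stress: σ'_0 = σ_v − u = 114.29 − 47.088 = 67.202 kPa.
Final effective stress: σ'_f = σ'_0 + Δσ = 67.202 + 114 = 181.2 kPa.
Normally consolidated clay, so the full stress increment lies on the virgin compression line:
S_c = C_c·H/(1+e₀)·log₁₀(σ'_f/σ'_0) = 0.24×6.6/(1+1.23)×log₁₀(181.2/67.202)
    = 0.71031 × 0.43078 = 0.306 m

S_c ≈ 306 mm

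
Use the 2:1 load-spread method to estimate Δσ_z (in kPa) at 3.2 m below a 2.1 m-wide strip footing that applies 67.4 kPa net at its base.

Δσ_z ≈ 26.7 kPa

By the 2:1 method the load spreads at 1 horizontal : 2 vertical, so at depth z the loaded area has grown by z in each plan dimension:
Δσ = qB/(B+z) = 67.4×2.1/(2.1+3.2) = 26.706 kPa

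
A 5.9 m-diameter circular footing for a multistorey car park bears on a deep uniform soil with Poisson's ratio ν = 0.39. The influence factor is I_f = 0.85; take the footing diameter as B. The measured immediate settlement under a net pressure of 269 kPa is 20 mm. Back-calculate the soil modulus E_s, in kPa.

E_s ≈ 57200 kPa

S_e = q·B·(1−ν²)/E_s · I_f  ⇒  E_s = q·B·(1−ν²)·I_f / S_e.
E_s = 269 × 5.9 × 0.8479 × 0.85 / 0.02 = 57190 kPa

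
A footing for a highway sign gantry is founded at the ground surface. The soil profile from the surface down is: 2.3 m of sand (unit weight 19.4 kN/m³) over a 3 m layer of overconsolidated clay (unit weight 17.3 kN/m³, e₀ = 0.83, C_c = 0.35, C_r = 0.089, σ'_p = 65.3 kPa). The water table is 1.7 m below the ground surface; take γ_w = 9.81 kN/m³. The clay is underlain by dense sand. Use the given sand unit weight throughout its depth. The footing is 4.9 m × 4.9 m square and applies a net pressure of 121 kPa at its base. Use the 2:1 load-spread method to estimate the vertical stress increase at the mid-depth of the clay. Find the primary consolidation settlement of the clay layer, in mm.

Mid-depth of clay below the ground surface: z = 2.3 + 3/2 = 3.8 m.
Total vertical stress at mid-clay: σ_v = 19.4×2.3 + 17.3×1.5 = 70.57 kPa.
Pore pressure: u = 9.81×(3.8 − 1.7) = 20.601 kPa.
Initial effective stress: σ'_0 = σ_v − u = 70.57 − 20.601 = 49.969 kPa.
Stress increase at mid-clay by the 2:1 spreading method:
Δσ = qBL/((B+z)(L+z)) = 121×4.9×4.9/((4.9+3.8)(4.9+3.8)) = 38.383 kPa
Final effective stress: σ'_f = 49.969 + 38.383 = 88.352 kPa.
σ'_f = 88.352 > σ'_p = 65.3 kPa, so the stress path crosses the preconsolidation pressure — recompression up to σ'_p, then virgin compression beyond:
S_c = H/(1+e₀)·[C_r·log₁₀(σ'_p/σ'_0) + C_c·log₁₀(σ'_f/σ'_p)]
    = 3/1.83 × [0.089×log₁₀(65.3/49.969) + 0.35×log₁₀(88.352/65.3)]
    = 1.6393 × [0.010343 + 0.045956] = 0.09229 m

S_c ≈ 92.3 mm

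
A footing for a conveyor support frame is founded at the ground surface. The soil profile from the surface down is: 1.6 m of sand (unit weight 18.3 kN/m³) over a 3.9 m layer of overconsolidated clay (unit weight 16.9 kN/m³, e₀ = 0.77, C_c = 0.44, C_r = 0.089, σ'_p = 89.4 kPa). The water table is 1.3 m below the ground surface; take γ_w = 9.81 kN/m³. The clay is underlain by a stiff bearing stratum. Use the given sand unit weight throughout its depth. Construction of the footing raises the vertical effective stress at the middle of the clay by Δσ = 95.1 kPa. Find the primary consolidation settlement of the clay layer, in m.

S_c ≈ 0.242 m

Mid-depth of clay below the ground surface: z = 1.6 + 3.9/2 = 3.55 m.
Total vertical stress at mid-clay: σ_v = 18.3×1.6 + 16.9×1.95 = 62.235 kPa.
Pore pressure: u = 9.81×(3.55 − 1.3) = 22.073 kPa.
Initial effective stress: σ'_0 = σ_v − u = 62.235 − 22.073 = 40.162 kPa.
Final effective stress: σ'_f = 40.162 + 95.1 = 135.26 kPa.
σ'_f = 135.26 > σ'_p = 89.4 kPa, so the stress path crosses the preconsolidation pressure — recompression up to σ'_p, then virgin compression beyond:
S_c = H/(1+e₀)·[C_r·log₁₀(σ'_p/σ'_0) + C_c·log₁₀(σ'_f/σ'_p)]
    = 3.9/1.77 × [0.089×log₁₀(89.4/40.162) + 0.44×log₁₀(135.26/89.4)]
    = 2.2034 × [0.030929 + 0.079126] = 0.2425 m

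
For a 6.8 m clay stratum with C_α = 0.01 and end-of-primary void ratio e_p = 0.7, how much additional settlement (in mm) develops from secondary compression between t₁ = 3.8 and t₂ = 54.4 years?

S_s ≈ 46.2 mm

Secondary compression: S_s = C_α·H/(1+e_p)·log₁₀(t₂/t₁)
S_s = 0.01×6.8/(1+0.7)×log₁₀(54.4/3.8)
    = 0.04 × 1.156 = 0.04623 m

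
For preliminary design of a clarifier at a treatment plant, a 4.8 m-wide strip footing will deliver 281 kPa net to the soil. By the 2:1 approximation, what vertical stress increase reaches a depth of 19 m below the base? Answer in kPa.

Δσ_z ≈ 56.7 kPa

By the 2:1 method the load spreads at 1 horizontal : 2 vertical, so at depth z the loaded area has grown by z in each plan dimension:
Δσ = qB/(B+z) = 281×4.8/(4.8+19) = 56.672 kPa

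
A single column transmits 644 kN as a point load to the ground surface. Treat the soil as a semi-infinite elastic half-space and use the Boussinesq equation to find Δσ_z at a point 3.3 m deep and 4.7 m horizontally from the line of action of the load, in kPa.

Δσ_z ≈ 1.77 kPa

Boussinesq vertical stress below a point load on an elastic half-space:
Δσ_z = 3P/(2πz²) · [1 + (r/z)²]^(−5/2)
r/z = 4.7/3.3 = 1.4242; [1+(r/z)²]^(−5/2) = 0.062653.
Δσ_z = 3×644/(2π×3.3²) × 0.062653 = 28.236 × 0.062653 = 1.769 kPa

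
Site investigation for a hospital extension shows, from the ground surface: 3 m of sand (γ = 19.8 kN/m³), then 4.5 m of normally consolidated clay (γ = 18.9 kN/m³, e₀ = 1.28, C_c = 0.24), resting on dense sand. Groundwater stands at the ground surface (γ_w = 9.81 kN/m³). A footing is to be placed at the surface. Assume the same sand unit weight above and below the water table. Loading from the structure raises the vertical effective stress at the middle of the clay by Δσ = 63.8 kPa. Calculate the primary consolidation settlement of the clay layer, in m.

Mid-depth of clay below the ground surface: z = 3 + 4.5/2 = 5.25 m.
Total vertical stress at mid-clay: σ_v = 19.8×3 + 18.9×2.25 = 101.93 kPa.
Pore pressure: u = 9.81×(5.25 − 0) = 51.503 kPa.
Initial effective stress: σ'_0 = σ_v − u = 101.93 − 51.503 = 50.427 kPa.
Final effective stress: σ'_f = σ'_0 + Δσ = 50.427 + 63.8 = 114.23 kPa.
Normally consolidated clay, so the full stress increment lies on the virgin compression line:
S_c = C_c·H/(1+e₀)·log₁₀(σ'_f/σ'_0) = 0.24×4.5/(1+1.28)×log₁₀(114.23/50.427)
    = 0.47368 × 0.35512 = 0.1682 m

S_c ≈ 0.168 m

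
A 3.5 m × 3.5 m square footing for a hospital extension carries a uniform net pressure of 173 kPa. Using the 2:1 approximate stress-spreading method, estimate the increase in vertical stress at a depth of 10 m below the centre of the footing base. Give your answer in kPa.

Δσ_z ≈ 11.6 kPa

By the 2:1 method the load spreads at 1 horizontal : 2 vertical, so at depth z the loaded area has grown by z in each plan dimension:
Δσ = qBL/((B+z)(L+z)) = 173×3.5×3.5/((3.5+10)(3.5+10)) = 11.628 kPa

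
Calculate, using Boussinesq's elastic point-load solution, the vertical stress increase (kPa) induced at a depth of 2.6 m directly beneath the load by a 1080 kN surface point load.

Boussinesq vertical stress below a point load on an elastic half-space:
Δσ_z = 3P/(2πz²) · [1 + (r/z)²]^(−5/2)
r/z = 0/2.6 = 0; [1+(r/z)²]^(−5/2) = 1.
Δσ_z = 3×1080/(2π×2.6²) × 1 = 76.281 × 1 = 76.28 kPa

Δσ_z ≈ 76.3 kPa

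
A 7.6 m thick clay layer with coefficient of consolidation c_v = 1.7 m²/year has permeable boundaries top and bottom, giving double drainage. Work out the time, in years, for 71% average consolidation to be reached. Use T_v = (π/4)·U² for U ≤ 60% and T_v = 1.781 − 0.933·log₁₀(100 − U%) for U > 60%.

Drainage path length: H_d = H/2 = 3.8 m (double drainage).
U > 60%: T_v = 1.781 − 0.933·log₁₀(100 − 71) = 0.41658.
t = T_v·H_d²/c_v = 0.41658×3.8²/1.7 = 3.538 years.

t ≈ 3.54 years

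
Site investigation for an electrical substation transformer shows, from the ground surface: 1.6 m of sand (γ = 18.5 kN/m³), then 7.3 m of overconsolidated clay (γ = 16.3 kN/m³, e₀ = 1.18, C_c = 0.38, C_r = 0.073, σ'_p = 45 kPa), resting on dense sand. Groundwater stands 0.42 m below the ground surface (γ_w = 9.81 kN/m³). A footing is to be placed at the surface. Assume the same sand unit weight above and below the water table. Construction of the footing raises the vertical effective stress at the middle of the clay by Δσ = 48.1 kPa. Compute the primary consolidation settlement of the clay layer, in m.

Mid-depth of clay below the ground surface: z = 1.6 + 7.3/2 = 5.25 m.
Total vertical stress at mid-clay: σ_v = 18.5×1.6 + 16.3×3.65 = 89.095 kPa.
Pore pressure: u = 9.81×(5.25 − 0.42) = 47.382 kPa.
Initial effective stress: σ'_0 = σ_v − u = 89.095 − 47.382 = 41.713 kPa.
Final effective stress: σ'_f = 41.713 + 48.1 = 89.813 kPa.
σ'_f = 89.813 > σ'_p = 45 kPa, so the stress path crosses the preconsolidation pressure — recompression up to σ'_p, then virgin compression beyond:
S_c = H/(1+e₀)·[C_r·log₁₀(σ'_p/σ'_0) + C_c·log₁₀(σ'_f/σ'_p)]
    = 7.3/2.18 × [0.073×log₁₀(45/41.713) + 0.38×log₁₀(89.813/45)]
    = 3.3486 × [0.0024047 + 0.11405] = 0.39 m

S_c ≈ 0.39 m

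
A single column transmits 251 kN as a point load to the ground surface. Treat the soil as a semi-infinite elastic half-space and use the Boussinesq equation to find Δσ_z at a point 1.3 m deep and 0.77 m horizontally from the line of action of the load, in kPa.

Boussinesq vertical stress below a point load on an elastic half-space:
Δσ_z = 3P/(2πz²) · [1 + (r/z)²]^(−5/2)
r/z = 0.77/1.3 = 0.59231; [1+(r/z)²]^(−5/2) = 0.47152.
Δσ_z = 3×251/(2π×1.3²) × 0.47152 = 70.913 × 0.47152 = 33.44 kPa

Δσ_z ≈ 33.4 kPa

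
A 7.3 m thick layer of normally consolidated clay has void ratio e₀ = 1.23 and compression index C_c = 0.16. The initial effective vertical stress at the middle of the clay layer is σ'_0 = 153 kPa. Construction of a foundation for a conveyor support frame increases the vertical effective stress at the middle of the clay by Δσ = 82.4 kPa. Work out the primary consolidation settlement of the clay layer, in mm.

Final effective stress: σ'_f = σ'_0 + Δσ = 153 + 82.4 = 235.4 kPa.
Normally consolidated clay, so the full stress increment lies on the virgin compression line:
S_c = C_c·H/(1+e₀)·log₁₀(σ'_f/σ'_0) = 0.16×7.3/(1+1.23)×log₁₀(235.4/153)
    = 0.52377 × 0.18712 = 0.09801 m

S_c ≈ 98 mm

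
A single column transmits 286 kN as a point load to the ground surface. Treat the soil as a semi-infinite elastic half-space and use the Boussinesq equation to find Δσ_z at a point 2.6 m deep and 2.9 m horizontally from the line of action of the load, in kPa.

Boussinesq vertical stress below a point load on an elastic half-space:
Δσ_z = 3P/(2πz²) · [1 + (r/z)²]^(−5/2)
r/z = 2.9/2.6 = 1.1154; [1+(r/z)²]^(−5/2) = 0.13256.
Δσ_z = 3×286/(2π×2.6²) × 0.13256 = 20.2 × 0.13256 = 2.678 kPa

Δσ_z ≈ 2.68 kPa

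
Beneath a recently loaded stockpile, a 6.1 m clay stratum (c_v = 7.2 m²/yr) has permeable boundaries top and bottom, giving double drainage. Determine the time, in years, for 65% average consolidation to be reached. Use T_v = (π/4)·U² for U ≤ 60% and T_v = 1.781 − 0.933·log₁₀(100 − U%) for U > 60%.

t ≈ 0.44 years

Drainage path length: H_d = H/2 = 3.05 m (double drainage).
U > 60%: T_v = 1.781 − 0.933·log₁₀(100 − 65) = 0.34038.
t = T_v·H_d²/c_v = 0.34038×3.05²/7.2 = 0.4398 years.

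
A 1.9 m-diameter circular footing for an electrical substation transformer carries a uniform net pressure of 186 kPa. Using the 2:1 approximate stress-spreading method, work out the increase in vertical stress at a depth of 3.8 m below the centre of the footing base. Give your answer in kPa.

Δσ_z ≈ 20.7 kPa

By the 2:1 method the load spreads at 1 horizontal : 2 vertical, so at depth z the loaded area has grown by z in each plan dimension:
Δσ ≈ qD²/(D+z)² = 186×1.9²/(1.9+3.8)² = 20.667 kPa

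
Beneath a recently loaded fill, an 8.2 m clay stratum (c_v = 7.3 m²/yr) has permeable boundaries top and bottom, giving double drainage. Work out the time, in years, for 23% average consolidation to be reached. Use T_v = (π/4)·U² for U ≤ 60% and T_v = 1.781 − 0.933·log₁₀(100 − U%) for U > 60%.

Drainage path length: H_d = H/2 = 4.1 m (double drainage).
U ≤ 60%: T_v = (π/4)·U² = (π/4)×0.23² = 0.041548.
t = T_v·H_d²/c_v = 0.041548×4.1²/7.3 = 0.09567 years.

t ≈ 0.0957 years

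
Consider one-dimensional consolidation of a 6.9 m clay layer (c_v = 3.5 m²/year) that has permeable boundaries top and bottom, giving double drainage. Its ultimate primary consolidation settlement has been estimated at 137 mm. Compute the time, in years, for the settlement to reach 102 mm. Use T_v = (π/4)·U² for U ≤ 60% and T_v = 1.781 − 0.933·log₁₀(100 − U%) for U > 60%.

t ≈ 1.59 years

Drainage path length: H_d = H/2 = 3.45 m (double drainage).
U = S(t)/S_ult = 102/137 = 0.7445.
U > 60%: T_v = 1.781 − 0.933·log₁₀(100 − 74.453) = 0.46794.
t = T_v·H_d²/c_v = 0.46794×3.45²/3.5 = 1.591 years.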